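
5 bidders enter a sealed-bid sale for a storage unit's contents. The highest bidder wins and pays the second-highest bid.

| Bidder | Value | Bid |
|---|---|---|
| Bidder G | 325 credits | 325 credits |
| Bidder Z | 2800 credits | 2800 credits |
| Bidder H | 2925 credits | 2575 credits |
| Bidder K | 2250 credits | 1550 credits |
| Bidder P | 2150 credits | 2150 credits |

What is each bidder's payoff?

Sorted high to low: Bidder Z 2800 credits; Bidder H 2575 credits; Bidder P 2150 credits; Bidder K 1550 credits; Bidder G 325 credits.
Bidder Z has the top bid and wins; the price is the second-highest bid, 2575 credits.
Bidder Z's payoff = 2800 credits − 2575 credits = 225 credits. All other bidders lose, so their payoff is 0.

Payoffs: Bidder G 0 credits, Bidder Z 225 credits, Bidder H 0 credits, Bidder K 0 credits, Bidder P 0 credits.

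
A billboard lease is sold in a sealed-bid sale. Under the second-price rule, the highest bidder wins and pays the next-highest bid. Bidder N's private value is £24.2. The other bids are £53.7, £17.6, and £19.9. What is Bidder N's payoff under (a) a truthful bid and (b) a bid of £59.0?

(a) £0.0  (b) -£29.5

The highest competing bid is £53.7.
Bidding truthfully at £24.2: the top bid is £53.7 (a rival), so Bidder N loses. Payoff = £0.0.
Bidding £59.0: Bidder N has the top bid, wins, and pays the second-highest bid £53.7. Payoff = £24.2 − £53.7 = -£29.5.
Deviating from a truthful bid can only lose payoff in a second-price auction — never gain.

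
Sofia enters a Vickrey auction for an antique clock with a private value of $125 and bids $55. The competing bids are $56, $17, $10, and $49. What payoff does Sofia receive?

Highest competing bid: $56.
Sofia's bid $55 is not the highest, so Sofia loses, pays nothing, and earns zero payoff.

Sofia's payoff: $0.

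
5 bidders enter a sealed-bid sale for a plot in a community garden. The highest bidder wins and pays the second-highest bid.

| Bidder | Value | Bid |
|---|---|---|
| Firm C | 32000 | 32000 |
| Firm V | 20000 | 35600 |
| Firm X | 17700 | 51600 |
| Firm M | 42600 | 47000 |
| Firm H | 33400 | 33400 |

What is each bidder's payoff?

Bids in descending order: Firm X 51600 > Firm M 47000 > Firm V 35600 > Firm H 33400 > Firm C 32000.
Firm X has the top bid and wins; the price is the second-highest bid, 47000.
Firm X's payoff = 17700 − 47000 = -29300. All other bidders lose, so their payoff is 0.

Firm C 0, Firm V 0, Firm X -29300, Firm M 0, Firm H 0.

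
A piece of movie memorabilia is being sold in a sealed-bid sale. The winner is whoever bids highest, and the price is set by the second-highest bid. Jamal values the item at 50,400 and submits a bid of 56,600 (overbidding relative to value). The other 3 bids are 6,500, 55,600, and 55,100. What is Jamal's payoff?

Payoff = -5,200.

Highest competing bid: 55,600.
Jamal's bid 56,600 is the highest overall, so Jamal wins and pays the second-highest bid, 55,600.
Payoff = value − price = 50,400 − 55,600 = -5,200.
Overbidding won the item at a price above value — truthful bidding would have avoided this loss.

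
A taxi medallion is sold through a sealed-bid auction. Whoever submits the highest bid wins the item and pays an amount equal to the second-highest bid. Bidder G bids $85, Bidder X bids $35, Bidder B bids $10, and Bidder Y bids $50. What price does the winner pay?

Price paid: $50.

Ranking the bids: Bidder G $85, then Bidder Y $50, then Bidder X $35, then Bidder B $10.
Bidder G has the highest bid, so Bidder G wins.
The second-highest bid is $50, so that is what Bidder G pays.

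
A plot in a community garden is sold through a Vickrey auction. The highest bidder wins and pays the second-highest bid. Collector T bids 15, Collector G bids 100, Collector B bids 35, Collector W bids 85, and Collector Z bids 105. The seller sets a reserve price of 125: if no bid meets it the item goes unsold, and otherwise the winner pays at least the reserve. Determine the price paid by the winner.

Sorted high to low: Collector Z 105, then Collector G 100, then Collector W 85, then Collector B 35, then Collector T 15.
The top bid 105 is below the reserve 125, so the item goes unsold and nothing is paid.

unsold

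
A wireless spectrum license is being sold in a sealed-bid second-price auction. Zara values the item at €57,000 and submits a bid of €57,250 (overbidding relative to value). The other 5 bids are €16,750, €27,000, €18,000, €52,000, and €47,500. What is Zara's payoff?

€5,000

Highest competing bid: €52,000.
Zara's bid €57,250 is the highest overall, so Zara wins and pays the second-highest bid, €52,000.
Payoff = value − price = €57,000 − €52,000 = €5,000.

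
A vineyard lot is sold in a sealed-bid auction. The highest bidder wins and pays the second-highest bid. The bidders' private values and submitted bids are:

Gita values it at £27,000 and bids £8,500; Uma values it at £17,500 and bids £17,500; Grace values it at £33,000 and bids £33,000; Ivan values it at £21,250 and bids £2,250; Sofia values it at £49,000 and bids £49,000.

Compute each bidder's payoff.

Sorted high to low: Sofia £49,000, then Grace £33,000, then Uma £17,500, then Gita £8,500, then Ivan £2,250.
Sofia has the top bid and wins; the price is the second-highest bid, £33,000.
Sofia's payoff = £49,000 − £33,000 = £16,000. All other bidders lose, so their payoff is 0.

Payoffs: Gita £0, Uma £0, Grace £0, Ivan £0, Sofia £16,000.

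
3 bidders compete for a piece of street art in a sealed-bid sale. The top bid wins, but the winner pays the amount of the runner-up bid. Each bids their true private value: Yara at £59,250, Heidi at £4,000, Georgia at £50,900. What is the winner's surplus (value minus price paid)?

£8,350

Sorted high to low: Yara £59,250, then Georgia £50,900, then Heidi £4,000.
Yara wins with the top bid and pays the second-highest, £50,900.
Surplus = £59,250 − £50,900 = £8,350.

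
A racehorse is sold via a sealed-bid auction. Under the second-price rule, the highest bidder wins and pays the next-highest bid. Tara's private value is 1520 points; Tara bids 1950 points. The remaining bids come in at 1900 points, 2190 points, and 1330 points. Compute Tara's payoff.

Tara's payoff: 0 points.

Highest competing bid: 2190 points.
Tara's bid 1950 points is not the highest, so Tara loses, pays nothing, and earns zero payoff.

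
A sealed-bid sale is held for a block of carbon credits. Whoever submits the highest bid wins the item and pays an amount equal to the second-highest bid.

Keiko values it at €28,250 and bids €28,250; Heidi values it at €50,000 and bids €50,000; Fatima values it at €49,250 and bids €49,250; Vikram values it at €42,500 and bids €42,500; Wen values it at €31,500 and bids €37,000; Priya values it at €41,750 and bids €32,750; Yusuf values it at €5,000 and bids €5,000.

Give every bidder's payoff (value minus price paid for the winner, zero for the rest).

Keiko €0, Heidi €750, Fatima €0, Vikram €0, Wen €0, Priya €0, Yusuf €0.

Ordered from highest: Heidi €50,000; Fatima €49,250; Vikram €42,500; Wen €37,000; Priya €32,750; Keiko €28,250; Yusuf €5,000.
Heidi has the top bid and wins; the price is the second-highest bid, €49,250.
Heidi's payoff = €50,000 − €49,250 = €750. All other bidders lose, so their payoff is 0.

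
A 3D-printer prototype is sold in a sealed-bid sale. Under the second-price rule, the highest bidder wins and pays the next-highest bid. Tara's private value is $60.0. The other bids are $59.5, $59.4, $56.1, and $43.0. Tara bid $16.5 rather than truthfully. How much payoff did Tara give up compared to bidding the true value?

The highest competing bid is $59.5.
Bidding truthfully at $60.0: Tara has the top bid, wins, and pays the second-highest bid $59.5. Payoff = $60.0 − $59.5 = $0.5.
Bidding $16.5: the top bid is $59.5 (a rival), so Tara loses. Payoff = $0.0.
Regret = truthful payoff − actual payoff = $0.5 − $0.0 = $0.5.

Regret: $0.5.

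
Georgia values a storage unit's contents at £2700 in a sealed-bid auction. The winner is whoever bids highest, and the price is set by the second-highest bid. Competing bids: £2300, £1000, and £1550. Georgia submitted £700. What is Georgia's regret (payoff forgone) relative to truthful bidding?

Payoff forgone: £400.

The highest competing bid is £2300.
Bidding truthfully at £2700: Georgia has the top bid, wins, and pays the second-highest bid £2300. Payoff = £2700 − £2300 = £400.
Bidding £700: the top bid is £2300 (a rival), so Georgia loses. Payoff = £0.
Regret = truthful payoff − actual payoff = £400 − £0 = £400.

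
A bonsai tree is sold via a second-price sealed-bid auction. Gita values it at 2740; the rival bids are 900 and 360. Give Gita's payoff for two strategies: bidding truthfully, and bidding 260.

(a) 1840  (b) 0

The highest competing bid is 900.
Bidding truthfully at 2740: Gita has the top bid, wins, and pays the second-highest bid 900. Payoff = 2740 − 900 = 1840.
Bidding 260: the top bid is 900 (a rival), so Gita loses. Payoff = 0.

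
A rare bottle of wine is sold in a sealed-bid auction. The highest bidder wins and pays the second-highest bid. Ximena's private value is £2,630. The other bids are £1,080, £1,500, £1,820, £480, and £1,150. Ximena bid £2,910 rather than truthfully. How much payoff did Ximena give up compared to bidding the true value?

The highest competing bid is £1,820.
Bidding truthfully at £2,630: Ximena has the top bid, wins, and pays the second-highest bid £1,820. Payoff = £2,630 − £1,820 = £810.
Bidding £2,910: Ximena has the top bid, wins, and pays the second-highest bid £1,820. Payoff = £2,630 − £1,820 = £810.
Regret = truthful payoff − actual payoff = £810 − £810 = £0.
The bid only affects whether you win, not the price — here both bids land on the same side of the top rival bid, so the deviation is payoff-neutral.

Regret: £0.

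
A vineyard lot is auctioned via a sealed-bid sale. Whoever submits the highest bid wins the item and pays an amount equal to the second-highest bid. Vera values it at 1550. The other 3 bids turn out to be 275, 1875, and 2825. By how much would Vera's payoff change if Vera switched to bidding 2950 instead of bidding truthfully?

The highest competing bid is 2825.
Bidding truthfully at 1550: the top bid is 2825 (a rival), so Vera loses. Payoff = 0.
Bidding 2950: Vera has the top bid, wins, and pays the second-highest bid 2825. Payoff = 1550 − 2825 = -1275.
Change = -1275 − 0 = -1275.

-1275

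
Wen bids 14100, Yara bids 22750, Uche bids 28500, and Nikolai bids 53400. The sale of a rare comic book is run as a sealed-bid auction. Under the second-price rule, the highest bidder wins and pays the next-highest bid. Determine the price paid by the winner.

The winner pays 28500.

Ordered from highest: Nikolai 53400, then Uche 28500, then Yara 22750, then Wen 14100.
Nikolai has the highest bid, so Nikolai wins.
The second-highest bid is 28500, so that is what Nikolai pays.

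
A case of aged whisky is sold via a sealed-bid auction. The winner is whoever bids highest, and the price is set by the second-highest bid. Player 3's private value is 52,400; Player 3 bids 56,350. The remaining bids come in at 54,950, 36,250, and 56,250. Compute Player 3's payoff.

Highest competing bid: 56,250.
Player 3's bid 56,350 is the highest overall, so Player 3 wins and pays the second-highest bid, 56,250.
Payoff = value − price = 52,400 − 56,250 = -3,850.

Payoff = -3,850.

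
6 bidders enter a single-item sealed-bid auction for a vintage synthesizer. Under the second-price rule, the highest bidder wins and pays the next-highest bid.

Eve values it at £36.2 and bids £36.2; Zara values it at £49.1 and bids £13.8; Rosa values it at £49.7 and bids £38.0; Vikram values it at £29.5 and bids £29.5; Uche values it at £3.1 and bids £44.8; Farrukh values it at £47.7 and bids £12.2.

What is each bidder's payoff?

Payoffs: Eve £0.0, Zara £0.0, Rosa £0.0, Vikram £0.0, Uche -£34.9, Farrukh £0.0.

Sorted high to low: Uche £44.8, then Rosa £38.0, then Eve £36.2, then Vikram £29.5, then Zara £13.8, then Farrukh £12.2.
Uche has the top bid and wins; the price is the second-highest bid, £38.0.
Uche's payoff = £3.1 − £38.0 = -£34.9. All other bidders lose, so their payoff is 0.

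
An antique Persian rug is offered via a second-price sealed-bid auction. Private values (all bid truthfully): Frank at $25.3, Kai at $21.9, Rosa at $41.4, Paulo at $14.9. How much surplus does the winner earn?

Sorted high to low: Rosa $41.4 > Frank $25.3 > Kai $21.9 > Paulo $14.9.
Rosa wins with the top bid and pays the second-highest, $25.3.
Surplus = $41.4 − $25.3 = $16.1.

$16.1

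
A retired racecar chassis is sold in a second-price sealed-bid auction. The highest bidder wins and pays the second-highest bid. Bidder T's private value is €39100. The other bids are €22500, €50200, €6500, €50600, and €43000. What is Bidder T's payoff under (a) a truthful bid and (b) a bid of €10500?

(a) €0  (b) €0

The highest competing bid is €50600.
Bidding truthfully at €39100: the top bid is €50600 (a rival), so Bidder T loses. Payoff = €0.
Bidding €10500: the top bid is €50600 (a rival), so Bidder T loses. Payoff = €0.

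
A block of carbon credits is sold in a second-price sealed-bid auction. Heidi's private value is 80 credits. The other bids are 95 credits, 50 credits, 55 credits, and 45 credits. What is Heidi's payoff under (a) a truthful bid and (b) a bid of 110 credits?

The highest competing bid is 95 credits.
Bidding truthfully at 80 credits: the top bid is 95 credits (a rival), so Heidi loses. Payoff = 0 credits.
Bidding 110 credits: Heidi has the top bid, wins, and pays the second-highest bid 95 credits. Payoff = 80 credits − 95 credits = -15 credits.

(a) 0 credits  (b) -15 credits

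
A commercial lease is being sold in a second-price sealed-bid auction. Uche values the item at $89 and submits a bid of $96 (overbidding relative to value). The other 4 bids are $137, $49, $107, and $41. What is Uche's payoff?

Uche's payoff: $0.

Highest competing bid: $137.
Uche's bid $96 is not the highest, so Uche loses, pays nothing, and earns zero payoff.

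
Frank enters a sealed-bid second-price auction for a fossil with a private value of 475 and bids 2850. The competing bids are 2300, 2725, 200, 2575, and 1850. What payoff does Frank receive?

Highest competing bid: 2725.
Frank's bid 2850 is the highest overall, so Frank wins and pays the second-highest bid, 2725.
Payoff = value − price = 475 − 2725 = -2250.

Frank's payoff: -2250.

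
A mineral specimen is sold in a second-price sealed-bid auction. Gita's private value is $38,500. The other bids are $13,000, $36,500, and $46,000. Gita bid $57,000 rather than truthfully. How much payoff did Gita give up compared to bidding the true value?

Payoff forgone: $7,500.

The highest competing bid is $46,000.
Bidding truthfully at $38,500: the top bid is $46,000 (a rival), so Gita loses. Payoff = $0.
Bidding $57,000: Gita has the top bid, wins, and pays the second-highest bid $46,000. Payoff = $38,500 − $46,000 = -$7,500.
Regret = truthful payoff − actual payoff = $0 − -$7,500 = $7,500.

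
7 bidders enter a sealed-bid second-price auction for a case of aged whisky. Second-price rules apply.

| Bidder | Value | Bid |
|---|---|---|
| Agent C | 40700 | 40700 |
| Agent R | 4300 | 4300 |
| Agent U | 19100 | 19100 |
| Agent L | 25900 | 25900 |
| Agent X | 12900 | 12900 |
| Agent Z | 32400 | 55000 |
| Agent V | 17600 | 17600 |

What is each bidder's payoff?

Sorted high to low: Agent Z 55000, then Agent C 40700, then Agent L 25900, then Agent U 19100, then Agent V 17600, then Agent X 12900, then Agent R 4300.
Agent Z has the top bid and wins; the price is the second-highest bid, 40700.
Agent Z's payoff = 32400 − 40700 = -8300. All other bidders lose, so their payoff is 0.

Agent C 0, Agent R 0, Agent U 0, Agent L 0, Agent X 0, Agent Z -8300, Agent V 0.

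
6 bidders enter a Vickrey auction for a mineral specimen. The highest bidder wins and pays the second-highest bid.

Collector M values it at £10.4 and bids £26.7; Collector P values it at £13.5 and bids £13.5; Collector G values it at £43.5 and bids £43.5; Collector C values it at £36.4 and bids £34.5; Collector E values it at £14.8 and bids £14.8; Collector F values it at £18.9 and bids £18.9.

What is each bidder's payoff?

Collector M £0.0, Collector P £0.0, Collector G £9.0, Collector C £0.0, Collector E £0.0, Collector F £0.0.

Ordered from highest: Collector G £43.5; Collector C £34.5; Collector M £26.7; Collector F £18.9; Collector E £14.8; Collector P £13.5.
Collector G has the top bid and wins; the price is the second-highest bid, £34.5.
Collector G's payoff = £43.5 − £34.5 = £9.0. All other bidders lose, so their payoff is 0.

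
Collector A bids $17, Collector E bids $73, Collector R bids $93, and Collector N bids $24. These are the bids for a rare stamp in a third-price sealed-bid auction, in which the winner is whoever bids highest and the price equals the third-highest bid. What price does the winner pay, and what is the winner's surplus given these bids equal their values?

The winner pays $24 for a surplus of $69.

Sorted high to low: Collector R $93; Collector E $73; Collector N $24; Collector A $17.
Collector R is the highest bidder, so Collector R wins.
Under the third-price rule, the price is the third-highest bid: $24.
Surplus = $93 − $24 = $69.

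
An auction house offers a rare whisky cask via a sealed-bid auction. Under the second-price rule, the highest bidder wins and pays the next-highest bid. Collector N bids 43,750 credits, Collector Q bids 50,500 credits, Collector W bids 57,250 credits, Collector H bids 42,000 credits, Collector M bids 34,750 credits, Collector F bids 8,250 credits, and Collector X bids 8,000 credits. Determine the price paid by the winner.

Bids in descending order: Collector W 57,250 credits > Collector Q 50,500 credits > Collector N 43,750 credits > Collector H 42,000 credits > Collector M 34,750 credits > Collector F 8,250 credits > Collector X 8,000 credits.
Collector W has the highest bid, so Collector W wins.
The second-highest bid is 50,500 credits, so that is what Collector W pays.

The winner pays 50,500 credits.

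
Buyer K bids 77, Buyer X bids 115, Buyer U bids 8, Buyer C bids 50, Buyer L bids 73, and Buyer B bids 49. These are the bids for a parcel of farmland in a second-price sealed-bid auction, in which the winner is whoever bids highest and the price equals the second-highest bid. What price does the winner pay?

Bids in descending order: Buyer X 115; Buyer K 77; Buyer L 73; Buyer C 50; Buyer B 49; Buyer U 8.
Buyer X is the highest bidder, so Buyer X wins.
Under the second-price rule, the price is the second-highest bid: 77.

77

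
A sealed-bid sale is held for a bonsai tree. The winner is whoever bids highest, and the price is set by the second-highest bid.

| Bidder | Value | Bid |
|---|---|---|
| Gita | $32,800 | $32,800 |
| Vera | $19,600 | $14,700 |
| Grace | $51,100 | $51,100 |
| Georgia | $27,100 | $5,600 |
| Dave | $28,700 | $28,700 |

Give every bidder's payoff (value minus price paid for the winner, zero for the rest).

Ranking the bids: Grace $51,100, then Gita $32,800, then Dave $28,700, then Vera $14,700, then Georgia $5,600.
Grace has the top bid and wins; the price is the second-highest bid, $32,800.
Grace's payoff = $51,100 − $32,800 = $18,300. All other bidders lose, so their payoff is 0.

Payoffs: Gita $0, Vera $0, Grace $18,300, Georgia $0, Dave $0.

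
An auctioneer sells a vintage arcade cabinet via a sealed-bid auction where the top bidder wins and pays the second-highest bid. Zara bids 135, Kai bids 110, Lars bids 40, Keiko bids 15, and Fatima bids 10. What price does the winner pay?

110

Bids in descending order: Zara 135, then Kai 110, then Lars 40, then Keiko 15, then Fatima 10.
Zara is the highest bidder, so Zara wins.
Under the second-price rule, the price is the second-highest bid: 110.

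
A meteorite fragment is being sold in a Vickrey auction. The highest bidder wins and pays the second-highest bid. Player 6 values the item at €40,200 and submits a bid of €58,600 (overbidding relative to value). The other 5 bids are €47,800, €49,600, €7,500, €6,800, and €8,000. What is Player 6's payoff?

Payoff = -€9,400.

Highest competing bid: €49,600.
Player 6's bid €58,600 is the highest overall, so Player 6 wins and pays the second-highest bid, €49,600.
Payoff = value − price = €40,200 − €49,600 = -€9,400.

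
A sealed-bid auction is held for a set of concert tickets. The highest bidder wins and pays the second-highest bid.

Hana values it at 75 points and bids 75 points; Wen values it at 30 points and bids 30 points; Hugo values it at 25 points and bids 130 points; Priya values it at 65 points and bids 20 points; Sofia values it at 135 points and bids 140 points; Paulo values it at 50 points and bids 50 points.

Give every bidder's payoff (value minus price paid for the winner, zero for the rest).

Bids in descending order: Sofia 140 points, then Hugo 130 points, then Hana 75 points, then Paulo 50 points, then Wen 30 points, then Priya 20 points.
Sofia has the top bid and wins; the price is the second-highest bid, 130 points.
Sofia's payoff = 135 points − 130 points = 5 points. All other bidders lose, so their payoff is 0.

Hana 0 points, Wen 0 points, Hugo 0 points, Priya 0 points, Sofia 5 points, Paulo 0 points.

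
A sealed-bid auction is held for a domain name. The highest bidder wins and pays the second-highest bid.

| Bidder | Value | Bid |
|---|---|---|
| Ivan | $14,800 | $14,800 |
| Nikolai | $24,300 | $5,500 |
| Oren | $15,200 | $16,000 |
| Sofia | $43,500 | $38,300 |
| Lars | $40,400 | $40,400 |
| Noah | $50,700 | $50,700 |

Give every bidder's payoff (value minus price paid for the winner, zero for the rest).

Ivan $0, Nikolai $0, Oren $0, Sofia $0, Lars $0, Noah $10,300.

Ranking the bids: Noah $50,700; Lars $40,400; Sofia $38,300; Oren $16,000; Ivan $14,800; Nikolai $5,500.
Noah has the top bid and wins; the price is the second-highest bid, $40,400.
Noah's payoff = $50,700 − $40,400 = $10,300. All other bidders lose, so their payoff is 0.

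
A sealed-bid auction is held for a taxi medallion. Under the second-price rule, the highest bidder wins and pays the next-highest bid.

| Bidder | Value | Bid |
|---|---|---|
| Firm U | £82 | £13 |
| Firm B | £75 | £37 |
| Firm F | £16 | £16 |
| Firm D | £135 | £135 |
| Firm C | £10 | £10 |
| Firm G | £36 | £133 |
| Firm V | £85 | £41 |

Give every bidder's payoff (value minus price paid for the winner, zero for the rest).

Firm U £0, Firm B £0, Firm F £0, Firm D £2, Firm C £0, Firm G £0, Firm V £0.

Ordered from highest: Firm D £135 > Firm G £133 > Firm V £41 > Firm B £37 > Firm F £16 > Firm U £13 > Firm C £10.
Firm D has the top bid and wins; the price is the second-highest bid, £133.
Firm D's payoff = £135 − £133 = £2. All other bidders lose, so their payoff is 0.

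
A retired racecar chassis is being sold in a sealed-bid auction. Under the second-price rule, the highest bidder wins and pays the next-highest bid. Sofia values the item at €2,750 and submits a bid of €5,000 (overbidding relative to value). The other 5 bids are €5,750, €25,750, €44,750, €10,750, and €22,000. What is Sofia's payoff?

Highest competing bid: €44,750.
Sofia's bid €5,000 is not the highest, so Sofia loses, pays nothing, and earns zero payoff.

€0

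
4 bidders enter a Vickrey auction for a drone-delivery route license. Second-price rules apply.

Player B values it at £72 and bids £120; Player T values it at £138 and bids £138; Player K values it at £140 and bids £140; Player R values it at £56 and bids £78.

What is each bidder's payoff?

Player B £0, Player T £0, Player K £2, Player R £0.

Ordered from highest: Player K £140; Player T £138; Player B £120; Player R £78.
Player K has the top bid and wins; the price is the second-highest bid, £138.
Player K's payoff = £140 − £138 = £2. All other bidders lose, so their payoff is 0.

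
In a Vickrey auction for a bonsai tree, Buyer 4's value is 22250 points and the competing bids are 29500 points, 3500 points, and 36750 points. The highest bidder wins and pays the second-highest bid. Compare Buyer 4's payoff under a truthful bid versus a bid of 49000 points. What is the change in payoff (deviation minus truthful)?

Payoff change: -14500 points.

The highest competing bid is 36750 points.
Bidding truthfully at 22250 points: the top bid is 36750 points (a rival), so Buyer 4 loses. Payoff = 0 points.
Bidding 49000 points: Buyer 4 has the top bid, wins, and pays the second-highest bid 36750 points. Payoff = 22250 points − 36750 points = -14500 points.
Change = -14500 points − 0 points = -14500 points.
This is the dominant-strategy logic: truthful bidding weakly beats any alternative.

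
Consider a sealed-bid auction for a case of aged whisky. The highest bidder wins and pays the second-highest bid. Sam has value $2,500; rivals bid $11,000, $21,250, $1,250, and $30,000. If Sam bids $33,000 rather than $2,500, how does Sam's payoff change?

Change in payoff: -$27,500.

The highest competing bid is $30,000.
Bidding truthfully at $2,500: the top bid is $30,000 (a rival), so Sam loses. Payoff = $0.
Bidding $33,000: Sam has the top bid, wins, and pays the second-highest bid $30,000. Payoff = $2,500 − $30,000 = -$27,500.
Change = -$27,500 − $0 = -$27,500.
Deviating from a truthful bid can only lose payoff in a second-price auction — never gain.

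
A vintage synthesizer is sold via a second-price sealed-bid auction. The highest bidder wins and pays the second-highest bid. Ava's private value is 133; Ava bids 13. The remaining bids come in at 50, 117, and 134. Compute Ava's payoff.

0

Highest competing bid: 134.
Ava's bid 13 is not the highest, so Ava loses, pays nothing, and earns zero payoff.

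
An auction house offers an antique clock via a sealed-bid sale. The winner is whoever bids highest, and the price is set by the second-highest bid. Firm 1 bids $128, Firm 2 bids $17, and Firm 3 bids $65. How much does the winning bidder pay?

Ordered from highest: Firm 1 $128; Firm 3 $65; Firm 2 $17.
Firm 1 has the highest bid, so Firm 1 wins.
The second-highest bid is $65, so that is what Firm 1 pays.

Price paid: $65.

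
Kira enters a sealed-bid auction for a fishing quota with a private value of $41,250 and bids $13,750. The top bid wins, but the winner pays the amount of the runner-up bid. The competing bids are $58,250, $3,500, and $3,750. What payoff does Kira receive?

Kira's payoff: $0.

Highest competing bid: $58,250.
Kira's bid $13,750 is not the highest, so Kira loses, pays nothing, and earns zero payoff.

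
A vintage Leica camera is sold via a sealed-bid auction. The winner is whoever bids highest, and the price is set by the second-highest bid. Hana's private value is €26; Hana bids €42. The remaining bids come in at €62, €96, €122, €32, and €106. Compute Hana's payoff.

Highest competing bid: €122.
Hana's bid €42 is not the highest, so Hana loses, pays nothing, and earns zero payoff.

€0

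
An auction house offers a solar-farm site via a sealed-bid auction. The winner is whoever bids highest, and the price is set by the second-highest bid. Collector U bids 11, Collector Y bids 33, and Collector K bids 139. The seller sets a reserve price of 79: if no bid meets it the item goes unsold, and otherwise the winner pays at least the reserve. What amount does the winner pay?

Price paid: 79.

Ordered from highest: Collector K 139, then Collector Y 33, then Collector U 11.
Collector K has the highest bid, so Collector K wins.
The second-highest bid is 33, but the reserve 79 is higher, so the price is the reserve.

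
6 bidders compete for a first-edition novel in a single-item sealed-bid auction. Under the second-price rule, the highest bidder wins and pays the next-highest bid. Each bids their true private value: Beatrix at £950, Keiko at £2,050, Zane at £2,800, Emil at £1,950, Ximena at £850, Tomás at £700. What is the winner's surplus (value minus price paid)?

Bids in descending order: Zane £2,800 > Keiko £2,050 > Emil £1,950 > Beatrix £950 > Ximena £850 > Tomás £700.
Zane wins with the top bid and pays the second-highest, £2,050.
Surplus = £2,800 − £2,050 = £750.

Winner's surplus: £750.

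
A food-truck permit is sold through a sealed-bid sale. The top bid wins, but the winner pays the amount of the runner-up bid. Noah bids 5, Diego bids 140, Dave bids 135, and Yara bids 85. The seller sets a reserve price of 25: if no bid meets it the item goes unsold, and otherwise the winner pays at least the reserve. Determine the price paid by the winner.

135

Bids in descending order: Diego 140; Dave 135; Yara 85; Noah 5.
Diego has the highest bid, so Diego wins.
The second-highest bid is 135, which exceeds the reserve, so that sets the price.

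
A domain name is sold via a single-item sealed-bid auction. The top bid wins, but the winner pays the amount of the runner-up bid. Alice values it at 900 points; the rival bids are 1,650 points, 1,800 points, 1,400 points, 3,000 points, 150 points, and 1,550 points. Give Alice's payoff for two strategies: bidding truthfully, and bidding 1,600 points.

Truthful: 0 points; alternative: 0 points.

The highest competing bid is 3,000 points.
Bidding truthfully at 900 points: the top bid is 3,000 points (a rival), so Alice loses. Payoff = 0 points.
Bidding 1,600 points: the top bid is 3,000 points (a rival), so Alice loses. Payoff = 0 points.
The bid only affects whether you win, not the price — here both bids land on the same side of the top rival bid, so the deviation is payoff-neutral.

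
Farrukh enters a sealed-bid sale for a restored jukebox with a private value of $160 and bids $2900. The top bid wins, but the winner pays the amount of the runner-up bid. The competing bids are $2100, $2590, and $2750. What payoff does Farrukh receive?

-$2590

Highest competing bid: $2750.
Farrukh's bid $2900 is the highest overall, so Farrukh wins and pays the second-highest bid, $2750.
Payoff = value − price = $160 − $2750 = -$2590.
Overbidding won the item at a price above value — truthful bidding would have avoided this loss.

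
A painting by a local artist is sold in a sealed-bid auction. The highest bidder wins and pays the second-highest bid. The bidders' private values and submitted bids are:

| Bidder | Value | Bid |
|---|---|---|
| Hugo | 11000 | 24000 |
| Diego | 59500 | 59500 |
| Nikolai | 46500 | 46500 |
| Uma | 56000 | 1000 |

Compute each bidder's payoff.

Ordered from highest: Diego 59500; Nikolai 46500; Hugo 24000; Uma 1000.
Diego has the top bid and wins; the price is the second-highest bid, 46500.
Diego's payoff = 59500 − 46500 = 13000. All other bidders lose, so their payoff is 0.

Hugo 0, Diego 13000, Nikolai 0, Uma 0.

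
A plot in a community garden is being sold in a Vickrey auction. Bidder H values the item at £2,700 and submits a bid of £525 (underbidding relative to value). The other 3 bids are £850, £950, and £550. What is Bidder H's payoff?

Highest competing bid: £950.
Bidder H's bid £525 is not the highest, so Bidder H loses, pays nothing, and earns zero payoff.

Payoff = £0.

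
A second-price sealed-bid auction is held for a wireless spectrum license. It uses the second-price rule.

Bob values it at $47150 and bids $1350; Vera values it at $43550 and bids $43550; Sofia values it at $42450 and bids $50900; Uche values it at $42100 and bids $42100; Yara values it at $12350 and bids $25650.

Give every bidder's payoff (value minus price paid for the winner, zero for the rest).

Payoffs: Bob $0, Vera $0, Sofia -$1100, Uche $0, Yara $0.

Bids in descending order: Sofia $50900, then Vera $43550, then Uche $42100, then Yara $25650, then Bob $1350.
Sofia has the top bid and wins; the price is the second-highest bid, $43550.
Sofia's payoff = $42450 − $43550 = -$1100. All other bidders lose, so their payoff is 0.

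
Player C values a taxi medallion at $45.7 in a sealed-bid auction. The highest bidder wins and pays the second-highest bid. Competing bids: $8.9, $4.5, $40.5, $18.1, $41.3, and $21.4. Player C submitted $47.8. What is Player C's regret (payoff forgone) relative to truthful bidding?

Regret: $0.0.

The highest competing bid is $41.3.
Bidding truthfully at $45.7: Player C has the top bid, wins, and pays the second-highest bid $41.3. Payoff = $45.7 − $41.3 = $4.4.
Bidding $47.8: Player C has the top bid, wins, and pays the second-highest bid $41.3. Payoff = $45.7 − $41.3 = $4.4.
Regret = truthful payoff − actual payoff = $4.4 − $4.4 = $0.0.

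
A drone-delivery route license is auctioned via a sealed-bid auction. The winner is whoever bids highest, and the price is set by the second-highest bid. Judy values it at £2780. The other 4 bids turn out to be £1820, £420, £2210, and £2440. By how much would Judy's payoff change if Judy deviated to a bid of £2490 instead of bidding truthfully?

The highest competing bid is £2440.
Bidding truthfully at £2780: Judy has the top bid, wins, and pays the second-highest bid £2440. Payoff = £2780 − £2440 = £340.
Bidding £2490: Judy has the top bid, wins, and pays the second-highest bid £2440. Payoff = £2780 − £2440 = £340.
Change = £340 − £340 = £0.

Change in payoff: £0.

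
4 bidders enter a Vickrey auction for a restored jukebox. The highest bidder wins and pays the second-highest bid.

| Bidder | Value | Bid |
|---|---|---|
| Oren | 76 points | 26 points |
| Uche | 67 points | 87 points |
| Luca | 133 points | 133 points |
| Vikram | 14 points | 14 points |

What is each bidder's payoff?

Ordered from highest: Luca 133 points, then Uche 87 points, then Oren 26 points, then Vikram 14 points.
Luca has the top bid and wins; the price is the second-highest bid, 87 points.
Luca's payoff = 133 points − 87 points = 46 points. All other bidders lose, so their payoff is 0.

Oren 0 points, Uche 0 points, Luca 46 points, Vikram 0 points.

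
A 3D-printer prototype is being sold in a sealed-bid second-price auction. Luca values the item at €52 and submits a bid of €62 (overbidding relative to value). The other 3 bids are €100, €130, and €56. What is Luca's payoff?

Highest competing bid: €130.
Luca's bid €62 is not the highest, so Luca loses, pays nothing, and earns zero payoff.

Payoff = €0.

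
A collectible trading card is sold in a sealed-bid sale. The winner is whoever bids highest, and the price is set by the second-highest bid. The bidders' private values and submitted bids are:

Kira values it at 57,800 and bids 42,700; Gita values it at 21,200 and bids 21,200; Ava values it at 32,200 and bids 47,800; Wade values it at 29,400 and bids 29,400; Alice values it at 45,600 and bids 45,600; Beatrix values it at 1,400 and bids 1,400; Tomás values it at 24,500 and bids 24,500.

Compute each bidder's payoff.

Kira 0, Gita 0, Ava -13,400, Wade 0, Alice 0, Beatrix 0, Tomás 0.

Bids in descending order: Ava 47,800; Alice 45,600; Kira 42,700; Wade 29,400; Tomás 24,500; Gita 21,200; Beatrix 1,400.
Ava has the top bid and wins; the price is the second-highest bid, 45,600.
Ava's payoff = 32,200 − 45,600 = -13,400. All other bidders lose, so their payoff is 0.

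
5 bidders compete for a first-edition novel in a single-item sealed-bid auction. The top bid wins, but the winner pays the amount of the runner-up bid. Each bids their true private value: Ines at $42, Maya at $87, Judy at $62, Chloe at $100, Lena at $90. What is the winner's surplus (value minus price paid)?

Surplus = $10.

Ordered from highest: Chloe $100, then Lena $90, then Maya $87, then Judy $62, then Ines $42.
Chloe wins with the top bid and pays the second-highest, $90.
Surplus = $100 − $90 = $10.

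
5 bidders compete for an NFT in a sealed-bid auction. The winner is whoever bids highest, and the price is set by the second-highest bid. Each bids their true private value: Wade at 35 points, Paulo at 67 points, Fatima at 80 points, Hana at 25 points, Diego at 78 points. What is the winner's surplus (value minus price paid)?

Ranking the bids: Fatima 80 points > Diego 78 points > Paulo 67 points > Wade 35 points > Hana 25 points.
Fatima wins with the top bid and pays the second-highest, 78 points.
Surplus = 80 points − 78 points = 2 points.

2 points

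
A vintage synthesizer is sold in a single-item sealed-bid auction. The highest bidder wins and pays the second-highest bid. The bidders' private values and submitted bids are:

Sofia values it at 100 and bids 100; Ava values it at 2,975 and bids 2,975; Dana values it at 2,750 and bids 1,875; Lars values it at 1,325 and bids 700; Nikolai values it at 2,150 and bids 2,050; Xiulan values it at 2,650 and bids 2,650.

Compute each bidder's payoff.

Ranking the bids: Ava 2,975 > Xiulan 2,650 > Nikolai 2,050 > Dana 1,875 > Lars 700 > Sofia 100.
Ava has the top bid and wins; the price is the second-highest bid, 2,650.
Ava's payoff = 2,975 − 2,650 = 325. All other bidders lose, so their payoff is 0.

Payoffs: Sofia 0, Ava 325, Dana 0, Lars 0, Nikolai 0, Xiulan 0.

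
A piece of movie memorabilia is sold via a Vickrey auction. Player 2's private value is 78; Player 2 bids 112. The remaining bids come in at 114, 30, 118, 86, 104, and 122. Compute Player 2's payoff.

Payoff = 0.

Highest competing bid: 122.
Player 2's bid 112 is not the highest, so Player 2 loses, pays nothing, and earns zero payoff.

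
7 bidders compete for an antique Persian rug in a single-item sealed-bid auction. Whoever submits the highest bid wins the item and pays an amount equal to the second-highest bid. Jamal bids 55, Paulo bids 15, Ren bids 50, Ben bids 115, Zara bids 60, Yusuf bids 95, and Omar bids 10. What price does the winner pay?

The winner pays 95.

Ranking the bids: Ben 115 > Yusuf 95 > Zara 60 > Jamal 55 > Ren 50 > Paulo 15 > Omar 10.
Ben has the highest bid, so Ben wins.
The second-highest bid is 95, so that is what Ben pays.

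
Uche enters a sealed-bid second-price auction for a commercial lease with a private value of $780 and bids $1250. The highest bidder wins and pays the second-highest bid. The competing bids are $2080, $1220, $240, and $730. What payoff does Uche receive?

Highest competing bid: $2080.
Uche's bid $1250 is not the highest, so Uche loses, pays nothing, and earns zero payoff.

Payoff = $0.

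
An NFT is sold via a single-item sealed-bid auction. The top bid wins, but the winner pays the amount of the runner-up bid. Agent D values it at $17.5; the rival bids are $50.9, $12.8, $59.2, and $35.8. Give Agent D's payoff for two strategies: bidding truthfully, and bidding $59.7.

(a) $0.0  (b) -$41.7

The highest competing bid is $59.2.
Bidding truthfully at $17.5: the top bid is $59.2 (a rival), so Agent D loses. Payoff = $0.0.
Bidding $59.7: Agent D has the top bid, wins, and pays the second-highest bid $59.2. Payoff = $17.5 − $59.2 = -$41.7.
This is the dominant-strategy logic: truthful bidding weakly beats any alternative.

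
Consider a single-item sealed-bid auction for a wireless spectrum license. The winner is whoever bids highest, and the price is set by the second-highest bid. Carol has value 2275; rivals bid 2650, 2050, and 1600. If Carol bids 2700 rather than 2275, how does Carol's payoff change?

The highest competing bid is 2650.
Bidding truthfully at 2275: the top bid is 2650 (a rival), so Carol loses. Payoff = 0.
Bidding 2700: Carol has the top bid, wins, and pays the second-highest bid 2650. Payoff = 2275 − 2650 = -375.
Change = -375 − 0 = -375.

Payoff change: -375.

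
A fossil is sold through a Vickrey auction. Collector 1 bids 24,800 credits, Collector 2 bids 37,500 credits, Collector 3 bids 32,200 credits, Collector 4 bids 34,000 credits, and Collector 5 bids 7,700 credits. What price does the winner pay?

Ranking the bids: Collector 2 37,500 credits, then Collector 4 34,000 credits, then Collector 3 32,200 credits, then Collector 1 24,800 credits, then Collector 5 7,700 credits.
Collector 2 has the highest bid, so Collector 2 wins.
The second-highest bid is 34,000 credits, so that is what Collector 2 pays.

Price paid: 34,000 credits.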